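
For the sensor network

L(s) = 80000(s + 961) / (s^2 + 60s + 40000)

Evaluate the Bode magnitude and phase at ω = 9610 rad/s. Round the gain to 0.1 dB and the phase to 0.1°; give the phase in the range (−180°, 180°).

18.5 dB, -95.4°

At s = jω = j9610:
zero (s+961): 961 + j9610 → |·| = √(961²+9610²) = √93275621 ≈ 9657.9, ∠ = arctan(9610/961) ≈ 84.29°
quadratic: (j9610)² + 60·j9610 + 40000 = -92312100 + j576600 → |·| ≈ 9.2314e+07, ∠ ≈ 179.64°
|L| = 80000 · 9657.9 / 9.2314e+07 ≈ 8.3696
Gain = 20 log₁₀(8.3696) ≈ 18.45 dB
∠L = 84.29° − 179.64° = -95.35°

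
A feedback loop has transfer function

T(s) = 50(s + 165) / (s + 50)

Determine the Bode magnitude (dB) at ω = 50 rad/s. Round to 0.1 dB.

At s = jω = j50:
zero (s+165): 165 + j50 → |·| = √(165²+50²) = √29725 ≈ 172.41, ∠ = arctan(50/165) ≈ 16.86°
pole (s+50): 50 + j50 → |·| = √(50²+50²) = √5000 ≈ 70.711, ∠ = arctan(50/50) ≈ 45.00°
|T| = 50 · 172.41 / 70.711 ≈ 121.91
Gain = 20 log₁₀(121.91) ≈ 41.72 dB

41.7 dB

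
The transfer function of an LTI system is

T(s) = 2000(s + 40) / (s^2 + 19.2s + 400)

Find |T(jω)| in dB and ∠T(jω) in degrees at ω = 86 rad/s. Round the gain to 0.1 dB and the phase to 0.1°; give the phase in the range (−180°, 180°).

28.4 dB, -101.7°

At s = jω = j86:
zero (s+40): 40 + j86 → |·| = √(40²+86²) = √8996 ≈ 94.847, ∠ = arctan(86/40) ≈ 65.06°
quadratic: (j86)² + 19.2·j86 + 400 = -6996 + j1651.2 → |·| ≈ 7188.2, ∠ ≈ 166.72°
|T| = 2000 · 94.847 / 7188.2 ≈ 26.39
Gain = 20 log₁₀(26.39) ≈ 28.43 dB
∠T = 65.06° − 166.72° = -101.66°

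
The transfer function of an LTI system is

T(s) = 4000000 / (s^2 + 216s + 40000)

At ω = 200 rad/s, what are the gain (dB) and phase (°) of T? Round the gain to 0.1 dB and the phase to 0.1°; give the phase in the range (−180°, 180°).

39.3 dB, -90.0°

At s = jω = j200:
quadratic: (j200)² + 216·j200 + 40000 = 0 + j43200 → |·| ≈ 43200, ∠ ≈ 90.00°
|T| = 4000000 / 43200 ≈ 92.593
Gain = 20 log₁₀(92.593) ≈ 39.33 dB
∠T = 0.00° − 90.00° = -90.00°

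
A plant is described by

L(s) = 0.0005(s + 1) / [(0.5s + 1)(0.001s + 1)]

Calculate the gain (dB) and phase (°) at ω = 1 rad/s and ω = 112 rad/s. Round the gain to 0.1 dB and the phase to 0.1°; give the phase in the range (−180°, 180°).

ω = 1: -64.0 dB, 18.4°; ω = 112: -60.1 dB, -5.9°

At ω = 1 rad/s:
zero (1 + j1·1) = 1 + j1 → |·| ≈ 1.4142, ∠ ≈ 45.00°
pole (1 + j1·0.5) = 1 + j0.5 → |·| ≈ 1.118, ∠ ≈ 26.57°
pole (1 + j1·0.001) = 1 + j0.001 → |·| ≈ 1, ∠ ≈ 0.06°
|L| = 0.0005 · 1.4142 / (1.118 · 1) ≈ 0.00063247
Gain = 20 log₁₀(0.00063247) ≈ -63.98 dB
∠L = (45.00°) − (26.57° + 0.06°) = 18.37°

At ω = 112 rad/s:
zero (1 + j112·1) = 1 + j112 → |·| ≈ 112, ∠ ≈ 89.49°
pole (1 + j112·0.5) = 1 + j56 → |·| ≈ 56.009, ∠ ≈ 88.98°
pole (1 + j112·0.001) = 1 + j0.112 → |·| ≈ 1.0063, ∠ ≈ 6.39°
|L| = 0.0005 · 112 / (56.009 · 1.0063) ≈ 0.00099358
Gain = 20 log₁₀(0.00099358) ≈ -60.06 dB
∠L = (89.49°) − (88.98° + 6.39°) = -5.88°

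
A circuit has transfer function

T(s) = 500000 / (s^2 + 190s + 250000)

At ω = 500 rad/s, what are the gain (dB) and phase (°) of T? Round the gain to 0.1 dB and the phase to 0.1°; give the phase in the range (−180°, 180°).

14.4 dB, -90.0°

At s = jω = j500:
quadratic: (j500)² + 190·j500 + 250000 = 0 + j95000 → |·| ≈ 95000, ∠ ≈ 90.00°
|T| = 500000 / 95000 ≈ 5.2632
Gain = 20 log₁₀(5.2632) ≈ 14.42 dB
∠T = 0.00° − 90.00° = -90.00°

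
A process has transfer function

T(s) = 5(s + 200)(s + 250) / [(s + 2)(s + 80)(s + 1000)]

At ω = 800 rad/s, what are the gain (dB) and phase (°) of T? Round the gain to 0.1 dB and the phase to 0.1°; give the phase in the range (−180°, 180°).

-47.5 dB, -64.2°

At s = jω = j800:
zero (s+200): 200 + j800 → |·| = √(200²+800²) = √680000 ≈ 824.62, ∠ = arctan(800/200) ≈ 75.96°
zero (s+250): 250 + j800 → |·| = √(250²+800²) = √702500 ≈ 838.15, ∠ = arctan(800/250) ≈ 72.65°
pole (s+2): 2 + j800 → |·| = √(2²+800²) = √640004 ≈ 800, ∠ = arctan(800/2) ≈ 89.86°
pole (s+80): 80 + j800 → |·| = √(80²+800²) = √646400 ≈ 803.99, ∠ = arctan(800/80) ≈ 84.29°
pole (s+1000): 1000 + j800 → |·| = √(1000²+800²) = √1640000 ≈ 1280.6, ∠ = arctan(800/1000) ≈ 38.66°
|T| = 5 · 6.9116e+05 / 8.2367e+08 ≈ 0.0041956
Gain = 20 log₁₀(0.0041956) ≈ -47.54 dB
∠T = 148.61° − 212.81° = -64.20°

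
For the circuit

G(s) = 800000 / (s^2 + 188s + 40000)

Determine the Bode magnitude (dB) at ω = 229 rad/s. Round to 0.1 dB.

At s = jω = j229:
quadratic: (j229)² + 188·j229 + 40000 = -12441 + j43052 → |·| ≈ 44814, ∠ ≈ 106.12°
|G| = 800000 / 44814 ≈ 17.852
Gain = 20 log₁₀(17.852) ≈ 25.03 dB

25.0 dB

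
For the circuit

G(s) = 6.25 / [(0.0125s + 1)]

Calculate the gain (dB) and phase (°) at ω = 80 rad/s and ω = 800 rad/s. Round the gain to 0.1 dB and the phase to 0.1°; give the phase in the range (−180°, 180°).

ω = 80: 12.9 dB, -45.0°; ω = 800: -4.1 dB, -84.3°

At ω = 80 rad/s:
pole (1 + j80·0.0125) = 1 + j1 → |·| ≈ 1.4142, ∠ ≈ 45.00°
|G| = 6.25 · 1 / (1.4142) ≈ 4.4195
Gain = 20 log₁₀(4.4195) ≈ 12.91 dB
∠G = (0°) − (45.00°) = -45.00°

At ω = 800 rad/s:
pole (1 + j800·0.0125) = 1 + j10 → |·| ≈ 10.05, ∠ ≈ 84.29°
|G| = 6.25 · 1 / (10.05) ≈ 0.62189
Gain = 20 log₁₀(0.62189) ≈ -4.13 dB
∠G = (0°) − (84.29°) = -84.29°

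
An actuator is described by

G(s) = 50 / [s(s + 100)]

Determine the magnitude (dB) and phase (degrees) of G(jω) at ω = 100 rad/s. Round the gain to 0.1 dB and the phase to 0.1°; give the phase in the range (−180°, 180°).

At s = jω = j100:
pole (s+100): 100 + j100 → |·| = √(100²+100²) = √20000 ≈ 141.42, ∠ = arctan(100/100) ≈ 45.00°
pole at origin: |s| = 100, ∠ = 90.00° (in denominator)
|G| = 50 / 14142 ≈ 0.0035356
Gain = 20 log₁₀(0.0035356) ≈ -49.03 dB
∠G = 0.00° − 135.00° = -135.00°

-49.0 dB, -135.0°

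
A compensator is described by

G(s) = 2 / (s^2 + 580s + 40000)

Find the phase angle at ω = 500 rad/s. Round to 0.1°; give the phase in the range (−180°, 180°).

Substitute s = j500:
Numerator: 2 = 2 + j0
Denominator: (j500)^2 + 580(j500) + 40000 = -210000 + j290000
|N| = √(2² + 0²) ≈ 2, ∠N ≈ 0.00°
|D| = √(210000² + 290000²) ≈ 3.5805e+05, ∠D ≈ 125.91°
∠G = 0.00° − 125.91° = -125.91°

-125.9°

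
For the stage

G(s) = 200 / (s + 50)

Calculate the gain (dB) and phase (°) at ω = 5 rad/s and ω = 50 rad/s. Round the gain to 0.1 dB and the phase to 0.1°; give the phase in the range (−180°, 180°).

Substitute s = j5:
Numerator: 200 = 200 + j0
Denominator: (j5) + 50 = 50 + j5
|N| = √(200² + 0²) ≈ 200, ∠N ≈ 0.00°
|D| = √(50² + 5²) ≈ 50.249, ∠D ≈ 5.71°
|G| = 200 / 50.249 ≈ 3.9802
Gain = 20 log₁₀(3.9802) ≈ 12.00 dB
∠G = 0.00° − 5.71° = -5.71°

Substitute s = j50:
Numerator: 200 = 200 + j0
Denominator: (j50) + 50 = 50 + j50
|N| = √(200² + 0²) ≈ 200, ∠N ≈ 0.00°
|D| = √(50² + 50²) ≈ 70.711, ∠D ≈ 45.00°
|G| = 200 / 70.711 ≈ 2.8284
Gain = 20 log₁₀(2.8284) ≈ 9.03 dB
∠G = 0.00° − 45.00° = -45.00°

ω = 5: 12.0 dB, -5.7°; ω = 50: 9.0 dB, -45.0°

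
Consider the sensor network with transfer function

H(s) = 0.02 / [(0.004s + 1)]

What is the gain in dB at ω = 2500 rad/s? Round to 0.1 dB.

-54.0 dB

At ω = 2500 rad/s:
pole (1 + j2500·0.004) = 1 + j10 → |·| ≈ 10.05, ∠ ≈ 84.29°
|H| = 0.02 · 1 / (10.05) ≈ 0.00199
Gain = 20 log₁₀(0.00199) ≈ -54.02 dB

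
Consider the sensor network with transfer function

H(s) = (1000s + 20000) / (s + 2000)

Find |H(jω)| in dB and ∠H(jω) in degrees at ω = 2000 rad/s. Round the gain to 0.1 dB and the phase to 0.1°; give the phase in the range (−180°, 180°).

57.0 dB, 44.4°

Substitute s = j2000:
Numerator: 1000(j2000) + 20000 = 20000 + j2000000
Denominator: (j2000) + 2000 = 2000 + j2000
|N| = √(20000² + 2000000²) ≈ 2.0001e+06, ∠N ≈ 89.43°
|D| = √(2000² + 2000²) ≈ 2828.4, ∠D ≈ 45.00°
|H| = 2.0001e+06 / 2828.4 ≈ 707.15
Gain = 20 log₁₀(707.15) ≈ 56.99 dB
∠H = 89.43° − 45.00° = 44.43°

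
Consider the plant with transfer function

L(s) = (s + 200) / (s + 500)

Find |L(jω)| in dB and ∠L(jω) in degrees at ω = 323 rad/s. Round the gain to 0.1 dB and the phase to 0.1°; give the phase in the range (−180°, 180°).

-3.9 dB, 25.4°

Substitute s = j323:
Numerator: (j323) + 200 = 200 + j323
Denominator: (j323) + 500 = 500 + j323
|N| = √(200² + 323²) ≈ 379.91, ∠N ≈ 58.23°
|D| = √(500² + 323²) ≈ 595.26, ∠D ≈ 32.86°
|L| = 379.91 / 595.26 ≈ 0.63823
Gain = 20 log₁₀(0.63823) ≈ -3.90 dB
∠L = 58.23° − 32.86° = 25.37°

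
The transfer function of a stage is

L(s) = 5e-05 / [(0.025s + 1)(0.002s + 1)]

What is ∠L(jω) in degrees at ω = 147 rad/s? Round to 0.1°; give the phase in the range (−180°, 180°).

-91.2°

At ω = 147 rad/s:
pole (1 + j147·0.025) = 1 + j3.675 → |·| ≈ 3.8086, ∠ ≈ 74.78°
pole (1 + j147·0.002) = 1 + j0.294 → |·| ≈ 1.0423, ∠ ≈ 16.38°
∠L = (0°) − (74.78° + 16.38°) = -91.16°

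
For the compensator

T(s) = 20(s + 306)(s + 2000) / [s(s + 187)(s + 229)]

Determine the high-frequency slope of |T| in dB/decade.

Each pole contributes −20 dB/decade at high frequency; each zero contributes +20 dB/decade.
Net: 2 zero(s) − 3 pole(s) → -20 dB/decade.

-20 dB/decade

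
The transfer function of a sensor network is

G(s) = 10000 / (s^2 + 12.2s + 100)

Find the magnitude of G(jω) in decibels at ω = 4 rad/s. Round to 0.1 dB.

40.3 dB

At s = jω = j4:
quadratic: (j4)² + 12.2·j4 + 100 = 84 + j48.8 → |·| ≈ 97.146, ∠ ≈ 30.15°
|G| = 10000 / 97.146 ≈ 102.94
Gain = 20 log₁₀(102.94) ≈ 40.25 dB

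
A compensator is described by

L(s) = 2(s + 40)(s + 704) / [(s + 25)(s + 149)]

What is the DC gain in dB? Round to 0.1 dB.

L(0) = 2·40·704 / (25·149) ≈ 15.119
20 log₁₀(15.119) ≈ 23.59 dB

23.6 dB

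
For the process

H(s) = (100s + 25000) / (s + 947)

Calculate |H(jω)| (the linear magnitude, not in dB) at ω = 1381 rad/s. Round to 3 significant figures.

83.8

Substitute s = j1381:
Numerator: 100(j1381) + 25000 = 25000 + j138100
Denominator: (j1381) + 947 = 947 + j1381
|N| = √(25000² + 138100²) ≈ 1.4034e+05, ∠N ≈ 79.74°
|D| = √(947² + 1381²) ≈ 1674.5, ∠D ≈ 55.56°
|H| = 1.4034e+05 / 1674.5 ≈ 83.81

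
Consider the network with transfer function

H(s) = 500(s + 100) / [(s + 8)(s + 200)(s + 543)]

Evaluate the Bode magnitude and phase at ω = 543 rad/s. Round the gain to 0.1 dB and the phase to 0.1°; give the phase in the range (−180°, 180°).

At s = jω = j543:
zero (s+100): 100 + j543 → |·| = √(100²+543²) = √304849 ≈ 552.13, ∠ = arctan(543/100) ≈ 79.57°
pole (s+8): 8 + j543 → |·| = √(8²+543²) = √294913 ≈ 543.06, ∠ = arctan(543/8) ≈ 89.16°
pole (s+200): 200 + j543 → |·| = √(200²+543²) = √334849 ≈ 578.66, ∠ = arctan(543/200) ≈ 69.78°
pole (s+543): 543 + j543 → |·| = √(543²+543²) = √589698 ≈ 767.92, ∠ = arctan(543/543) ≈ 45.00°
|H| = 500 · 552.13 / 2.4132e+08 ≈ 0.001144
Gain = 20 log₁₀(0.001144) ≈ -58.83 dB
∠H = 79.57° − 203.94° = -124.37°

-58.8 dB, -124.4°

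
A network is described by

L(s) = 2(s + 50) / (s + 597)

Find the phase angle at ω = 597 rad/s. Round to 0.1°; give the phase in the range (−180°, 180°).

At s = jω = j597:
zero (s+50): 50 + j597 → |·| = √(50²+597²) = √358909 ≈ 599.09, ∠ = arctan(597/50) ≈ 85.21°
pole (s+597): 597 + j597 → |·| = √(597²+597²) = √712818 ≈ 844.29, ∠ = arctan(597/597) ≈ 45.00°
∠L = 85.21° − 45.00° = 40.21°

40.2°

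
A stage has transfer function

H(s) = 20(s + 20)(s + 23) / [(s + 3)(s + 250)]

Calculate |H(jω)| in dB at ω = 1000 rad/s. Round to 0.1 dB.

At s = jω = j1000:
zero (s+20): 20 + j1000 → |·| = √(20²+1000²) = √1000400 ≈ 1000.2, ∠ = arctan(1000/20) ≈ 88.85°
zero (s+23): 23 + j1000 → |·| = √(23²+1000²) = √1000529 ≈ 1000.3, ∠ = arctan(1000/23) ≈ 88.68°
pole (s+3): 3 + j1000 → |·| = √(3²+1000²) = √1000009 ≈ 1000, ∠ = arctan(1000/3) ≈ 89.83°
pole (s+250): 250 + j1000 → |·| = √(250²+1000²) = √1062500 ≈ 1030.8, ∠ = arctan(1000/250) ≈ 75.96°
|H| = 20 · 1.0005e+06 / 1.0308e+06 ≈ 19.412
Gain = 20 log₁₀(19.412) ≈ 25.76 dB

25.8 dB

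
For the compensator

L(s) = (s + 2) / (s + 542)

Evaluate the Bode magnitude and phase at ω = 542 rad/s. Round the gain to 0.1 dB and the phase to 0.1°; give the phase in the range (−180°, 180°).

-3.0 dB, 44.8°

Substitute s = j542:
Numerator: (j542) + 2 = 2 + j542
Denominator: (j542) + 542 = 542 + j542
|N| = √(2² + 542²) ≈ 542, ∠N ≈ 89.79°
|D| = √(542² + 542²) ≈ 766.5, ∠D ≈ 45.00°
|L| = 542 / 766.5 ≈ 0.70711
Gain = 20 log₁₀(0.70711) ≈ -3.01 dB
∠L = 89.79° − 45.00° = 44.79°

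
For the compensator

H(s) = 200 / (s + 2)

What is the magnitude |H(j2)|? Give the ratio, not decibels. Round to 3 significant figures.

70.7

Substitute s = j2:
Numerator: 200 = 200 + j0
Denominator: (j2) + 2 = 2 + j2
|N| = √(200² + 0²) ≈ 200, ∠N ≈ 0.00°
|D| = √(2² + 2²) ≈ 2.8284, ∠D ≈ 45.00°
|H| = 200 / 2.8284 ≈ 70.711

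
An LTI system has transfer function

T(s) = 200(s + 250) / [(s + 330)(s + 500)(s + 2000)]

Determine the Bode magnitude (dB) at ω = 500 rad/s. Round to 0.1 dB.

At s = jω = j500:
zero (s+250): 250 + j500 → |·| = √(250²+500²) = √312500 ≈ 559.02, ∠ = arctan(500/250) ≈ 63.43°
pole (s+330): 330 + j500 → |·| = √(330²+500²) = √358900 ≈ 599.08, ∠ = arctan(500/330) ≈ 56.58°
pole (s+500): 500 + j500 → |·| = √(500²+500²) = √500000 ≈ 707.11, ∠ = arctan(500/500) ≈ 45.00°
pole (s+2000): 2000 + j500 → |·| = √(2000²+500²) = √4250000 ≈ 2061.6, ∠ = arctan(500/2000) ≈ 14.04°
|T| = 200 · 559.02 / 8.7333e+08 ≈ 0.00012802
Gain = 20 log₁₀(0.00012802) ≈ -77.85 dB

-77.9 dB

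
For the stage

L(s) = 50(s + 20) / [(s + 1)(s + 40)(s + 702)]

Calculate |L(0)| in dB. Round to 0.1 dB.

-29.0 dB

L(0) = 50·20 / (1·40·702) ≈ 0.035613
20 log₁₀(0.035613) ≈ -28.97 dB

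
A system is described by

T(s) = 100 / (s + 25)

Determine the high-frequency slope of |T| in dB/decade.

-20 dB/decade

Each pole contributes −20 dB/decade at high frequency; each zero contributes +20 dB/decade.
Net: 0 zero(s) − 1 pole(s) → -20 dB/decade.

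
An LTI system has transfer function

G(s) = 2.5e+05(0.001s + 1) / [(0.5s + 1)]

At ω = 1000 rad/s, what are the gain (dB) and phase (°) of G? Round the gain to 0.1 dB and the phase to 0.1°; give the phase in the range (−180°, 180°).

57.0 dB, -44.9°

At ω = 1000 rad/s:
zero (1 + j1000·0.001) = 1 + j1 → |·| ≈ 1.4142, ∠ ≈ 45.00°
pole (1 + j1000·0.5) = 1 + j500 → |·| ≈ 500, ∠ ≈ 89.89°
|G| = 2.5e+05 · 1.4142 / (500) ≈ 707.1
Gain = 20 log₁₀(707.1) ≈ 56.99 dB
∠G = (45.00°) − (89.89°) = -44.89°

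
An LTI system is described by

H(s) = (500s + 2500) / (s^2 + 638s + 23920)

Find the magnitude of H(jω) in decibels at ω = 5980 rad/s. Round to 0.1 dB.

-21.6 dB

Substitute s = j5980:
Numerator: 500(j5980) + 2500 = 2500 + j2990000
Denominator: (j5980)^2 + 638(j5980) + 23920 = -35736480 + j3815240
|N| = √(2500² + 2990000²) ≈ 2.99e+06, ∠N ≈ 89.95°
|D| = √(35736480² + 3815240²) ≈ 3.594e+07, ∠D ≈ 173.91°
|H| = 2.99e+06 / 3.594e+07 ≈ 0.083194
Gain = 20 log₁₀(0.083194) ≈ -21.60 dB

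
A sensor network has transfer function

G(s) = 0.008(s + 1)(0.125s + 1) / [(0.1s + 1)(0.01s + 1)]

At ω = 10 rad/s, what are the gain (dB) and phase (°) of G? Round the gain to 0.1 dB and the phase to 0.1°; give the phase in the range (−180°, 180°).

At ω = 10 rad/s:
zero (1 + j10·1) = 1 + j10 → |·| ≈ 10.05, ∠ ≈ 84.29°
zero (1 + j10·0.125) = 1 + j1.25 → |·| ≈ 1.6008, ∠ ≈ 51.34°
pole (1 + j10·0.1) = 1 + j1 → |·| ≈ 1.4142, ∠ ≈ 45.00°
pole (1 + j10·0.01) = 1 + j0.1 → |·| ≈ 1.005, ∠ ≈ 5.71°
|G| = 0.008 · 10.05 · 1.6008 / (1.4142 · 1.005) ≈ 0.090556
Gain = 20 log₁₀(0.090556) ≈ -20.86 dB
∠G = (84.29° + 51.34°) − (45.00° + 5.71°) = 84.92°

-20.9 dB, 84.9°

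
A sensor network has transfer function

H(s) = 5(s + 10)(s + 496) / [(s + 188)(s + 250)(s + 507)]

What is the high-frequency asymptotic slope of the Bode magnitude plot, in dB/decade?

-20 dB/decade

Each pole contributes −20 dB/decade at high frequency; each zero contributes +20 dB/decade.
Net: 2 zero(s) − 3 pole(s) → -20 dB/decade.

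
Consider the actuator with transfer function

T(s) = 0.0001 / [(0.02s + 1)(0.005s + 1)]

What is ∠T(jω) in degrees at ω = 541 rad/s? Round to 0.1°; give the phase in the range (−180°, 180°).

-154.4°

At ω = 541 rad/s:
pole (1 + j541·0.02) = 1 + j10.82 → |·| ≈ 10.866, ∠ ≈ 84.72°
pole (1 + j541·0.005) = 1 + j2.705 → |·| ≈ 2.8839, ∠ ≈ 69.71°
∠T = (0°) − (84.72° + 69.71°) = -154.43°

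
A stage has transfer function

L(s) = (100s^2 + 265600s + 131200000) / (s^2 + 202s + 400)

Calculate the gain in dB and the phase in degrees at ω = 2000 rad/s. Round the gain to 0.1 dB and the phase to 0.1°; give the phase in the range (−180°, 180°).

Substitute s = j2000:
Numerator: 100(j2000)^2 + 265600(j2000) + 131200000 = -268800000 + j531200000
Denominator: (j2000)^2 + 202(j2000) + 400 = -3999600 + j404000
|N| = √(268800000² + 531200000²) ≈ 5.9534e+08, ∠N ≈ 116.84°
|D| = √(3999600² + 404000²) ≈ 4.02e+06, ∠D ≈ 174.23°
|L| = 5.9534e+08 / 4.02e+06 ≈ 148.09
Gain = 20 log₁₀(148.09) ≈ 43.41 dB
∠L = 116.84° − 174.23° = -57.39°

43.4 dB, -57.4°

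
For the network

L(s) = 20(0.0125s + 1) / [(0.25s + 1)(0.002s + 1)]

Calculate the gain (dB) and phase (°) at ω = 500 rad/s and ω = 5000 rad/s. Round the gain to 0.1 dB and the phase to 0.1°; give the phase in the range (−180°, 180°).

ω = 500: -2.9 dB, -53.6°; ω = 5000: -20.0 dB, -85.2°

At ω = 500 rad/s:
zero (1 + j500·0.0125) = 1 + j6.25 → |·| ≈ 6.3295, ∠ ≈ 80.91°
pole (1 + j500·0.25) = 1 + j125 → |·| ≈ 125, ∠ ≈ 89.54°
pole (1 + j500·0.002) = 1 + j1 → |·| ≈ 1.4142, ∠ ≈ 45.00°
|L| = 20 · 6.3295 / (125 · 1.4142) ≈ 0.71611
Gain = 20 log₁₀(0.71611) ≈ -2.90 dB
∠L = (80.91°) − (89.54° + 45.00°) = -53.63°

At ω = 5000 rad/s:
zero (1 + j5000·0.0125) = 1 + j62.5 → |·| ≈ 62.508, ∠ ≈ 89.08°
pole (1 + j5000·0.25) = 1 + j1250 → |·| ≈ 1250, ∠ ≈ 89.95°
pole (1 + j5000·0.002) = 1 + j10 → |·| ≈ 10.05, ∠ ≈ 84.29°
|L| = 20 · 62.508 / (1250 · 10.05) ≈ 0.099515
Gain = 20 log₁₀(0.099515) ≈ -20.04 dB
∠L = (89.08°) − (89.95° + 84.29°) = -85.16°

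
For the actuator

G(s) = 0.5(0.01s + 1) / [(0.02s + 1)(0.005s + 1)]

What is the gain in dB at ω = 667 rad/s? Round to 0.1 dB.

At ω = 667 rad/s:
zero (1 + j667·0.01) = 1 + j6.67 → |·| ≈ 6.7445, ∠ ≈ 81.47°
pole (1 + j667·0.02) = 1 + j13.34 → |·| ≈ 13.377, ∠ ≈ 85.71°
pole (1 + j667·0.005) = 1 + j3.335 → |·| ≈ 3.4817, ∠ ≈ 73.31°
|G| = 0.5 · 6.7445 / (13.377 · 3.4817) ≈ 0.072405
Gain = 20 log₁₀(0.072405) ≈ -22.80 dB

-22.8 dB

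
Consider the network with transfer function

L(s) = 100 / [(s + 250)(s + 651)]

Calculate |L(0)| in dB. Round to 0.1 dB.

L(0) = 100 / (250·651) ≈ 0.00061444
20 log₁₀(0.00061444) ≈ -64.23 dB

-64.2 dB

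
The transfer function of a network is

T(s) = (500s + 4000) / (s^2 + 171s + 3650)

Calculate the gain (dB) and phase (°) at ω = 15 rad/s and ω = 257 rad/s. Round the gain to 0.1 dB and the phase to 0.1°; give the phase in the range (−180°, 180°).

Substitute s = j15:
Numerator: 500(j15) + 4000 = 4000 + j7500
Denominator: (j15)^2 + 171(j15) + 3650 = 3425 + j2565
|N| = √(4000² + 7500²) ≈ 8500, ∠N ≈ 61.93°
|D| = √(3425² + 2565²) ≈ 4279, ∠D ≈ 36.83°
|T| = 8500 / 4279 ≈ 1.9864
Gain = 20 log₁₀(1.9864) ≈ 5.96 dB
∠T = 61.93° − 36.83° = 25.10°

Substitute s = j257:
Numerator: 500(j257) + 4000 = 4000 + j128500
Denominator: (j257)^2 + 171(j257) + 3650 = -62399 + j43947
|N| = √(4000² + 128500²) ≈ 1.2856e+05, ∠N ≈ 88.22°
|D| = √(62399² + 43947²) ≈ 76322, ∠D ≈ 144.84°
|T| = 1.2856e+05 / 76322 ≈ 1.6844
Gain = 20 log₁₀(1.6844) ≈ 4.53 dB
∠T = 88.22° − 144.84° = -56.62°

ω = 15: 6.0 dB, 25.1°; ω = 257: 4.5 dB, -56.6°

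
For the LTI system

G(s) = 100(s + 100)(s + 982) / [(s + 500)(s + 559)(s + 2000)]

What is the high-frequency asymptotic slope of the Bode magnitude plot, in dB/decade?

Each pole contributes −20 dB/decade at high frequency; each zero contributes +20 dB/decade.
Net: 2 zero(s) − 3 pole(s) → -20 dB/decade.

-20 dB/decade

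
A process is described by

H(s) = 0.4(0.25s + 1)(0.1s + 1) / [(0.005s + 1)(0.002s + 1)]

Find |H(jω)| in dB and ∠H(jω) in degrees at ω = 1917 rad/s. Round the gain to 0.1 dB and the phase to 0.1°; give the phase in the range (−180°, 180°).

At ω = 1917 rad/s:
zero (1 + j1917·0.25) = 1 + j479.25 → |·| ≈ 479.25, ∠ ≈ 89.88°
zero (1 + j1917·0.1) = 1 + j191.7 → |·| ≈ 191.7, ∠ ≈ 89.70°
pole (1 + j1917·0.005) = 1 + j9.585 → |·| ≈ 9.637, ∠ ≈ 84.04°
pole (1 + j1917·0.002) = 1 + j3.834 → |·| ≈ 3.9623, ∠ ≈ 75.38°
|H| = 0.4 · 479.25 · 191.7 / (9.637 · 3.9623) ≈ 962.4
Gain = 20 log₁₀(962.4) ≈ 59.67 dB
∠H = (89.88° + 89.70°) − (84.04° + 75.38°) = 20.16°

59.7 dB, 20.2°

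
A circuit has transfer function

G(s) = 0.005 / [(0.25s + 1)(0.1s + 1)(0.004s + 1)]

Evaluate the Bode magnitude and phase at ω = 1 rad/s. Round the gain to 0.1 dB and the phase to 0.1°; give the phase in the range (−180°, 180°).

At ω = 1 rad/s:
pole (1 + j1·0.25) = 1 + j0.25 → |·| ≈ 1.0308, ∠ ≈ 14.04°
pole (1 + j1·0.1) = 1 + j0.1 → |·| ≈ 1.005, ∠ ≈ 5.71°
pole (1 + j1·0.004) = 1 + j0.004 → |·| ≈ 1, ∠ ≈ 0.23°
|G| = 0.005 · 1 / (1.0308 · 1.005 · 1) ≈ 0.0048265
Gain = 20 log₁₀(0.0048265) ≈ -46.33 dB
∠G = (0°) − (14.04° + 5.71° + 0.23°) = -19.98°

-46.3 dB, -20.0°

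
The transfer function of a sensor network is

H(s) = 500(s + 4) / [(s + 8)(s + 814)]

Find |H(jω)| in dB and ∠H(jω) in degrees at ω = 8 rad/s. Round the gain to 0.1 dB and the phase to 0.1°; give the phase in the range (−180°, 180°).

-6.3 dB, 17.9°

At s = jω = j8:
zero (s+4): 4 + j8 → |·| = √(4²+8²) = √80 ≈ 8.9443, ∠ = arctan(8/4) ≈ 63.43°
pole (s+8): 8 + j8 → |·| = √(8²+8²) = √128 ≈ 11.314, ∠ = arctan(8/8) ≈ 45.00°
pole (s+814): 814 + j8 → |·| = √(814²+8²) = √662660 ≈ 814.04, ∠ = arctan(8/814) ≈ 0.56°
|H| = 500 · 8.9443 / 9210 ≈ 0.48558
Gain = 20 log₁₀(0.48558) ≈ -6.27 dB
∠H = 63.43° − 45.56° = 17.87°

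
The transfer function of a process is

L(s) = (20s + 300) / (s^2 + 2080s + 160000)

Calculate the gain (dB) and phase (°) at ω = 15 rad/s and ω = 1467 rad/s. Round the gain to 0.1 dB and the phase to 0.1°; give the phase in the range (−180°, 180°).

Substitute s = j15:
Numerator: 20(j15) + 300 = 300 + j300
Denominator: (j15)^2 + 2080(j15) + 160000 = 159775 + j31200
|N| = √(300² + 300²) ≈ 424.26, ∠N ≈ 45.00°
|D| = √(159775² + 31200²) ≈ 1.6279e+05, ∠D ≈ 11.05°
|L| = 424.26 / 1.6279e+05 ≈ 0.0026062
Gain = 20 log₁₀(0.0026062) ≈ -51.68 dB
∠L = 45.00° − 11.05° = 33.95°

Substitute s = j1467:
Numerator: 20(j1467) + 300 = 300 + j29340
Denominator: (j1467)^2 + 2080(j1467) + 160000 = -1992089 + j3051360
|N| = √(300² + 29340²) ≈ 29342, ∠N ≈ 89.41°
|D| = √(1992089² + 3051360²) ≈ 3.6441e+06, ∠D ≈ 123.14°
|L| = 29342 / 3.6441e+06 ≈ 0.0080519
Gain = 20 log₁₀(0.0080519) ≈ -41.88 dB
∠L = 89.41° − 123.14° = -33.73°

ω = 15: -51.7 dB, 34.0°; ω = 1467: -41.9 dB, -33.7°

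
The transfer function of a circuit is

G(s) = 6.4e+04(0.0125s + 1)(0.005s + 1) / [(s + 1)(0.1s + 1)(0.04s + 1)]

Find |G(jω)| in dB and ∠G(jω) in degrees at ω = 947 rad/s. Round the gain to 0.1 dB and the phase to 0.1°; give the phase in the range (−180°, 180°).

0.7 dB, -104.6°

At ω = 947 rad/s:
zero (1 + j947·0.0125) = 1 + j11.8375 → |·| ≈ 11.88, ∠ ≈ 85.17°
zero (1 + j947·0.005) = 1 + j4.735 → |·| ≈ 4.8394, ∠ ≈ 78.07°
pole (1 + j947·1) = 1 + j947 → |·| ≈ 947, ∠ ≈ 89.94°
pole (1 + j947·0.1) = 1 + j94.7 → |·| ≈ 94.705, ∠ ≈ 89.39°
pole (1 + j947·0.04) = 1 + j37.88 → |·| ≈ 37.893, ∠ ≈ 88.49°
|G| = 6.4e+04 · 11.88 · 4.8394 / (947 · 94.705 · 37.893) ≈ 1.0827
Gain = 20 log₁₀(1.0827) ≈ 0.69 dB
∠G = (85.17° + 78.07°) − (89.94° + 89.39° + 88.49°) = -104.58°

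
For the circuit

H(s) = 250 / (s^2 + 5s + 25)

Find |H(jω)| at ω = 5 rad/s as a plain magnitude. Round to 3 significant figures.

10.0

At s = jω = j5:
quadratic: (j5)² + 5·j5 + 25 = 0 + j25 → |·| ≈ 25, ∠ ≈ 90.00°
|H| = 250 / 25 ≈ 10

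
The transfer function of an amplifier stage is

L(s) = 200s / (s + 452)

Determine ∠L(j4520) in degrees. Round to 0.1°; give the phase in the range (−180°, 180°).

At s = jω = j4520:
zero at origin: s = j4520 → |·| = 4520, ∠ = 90.00°
pole (s+452): 452 + j4520 → |·| = √(452²+4520²) = √20634704 ≈ 4542.5, ∠ = arctan(4520/452) ≈ 84.29°
∠L = 90.00° − 84.29° = 5.71°

5.7°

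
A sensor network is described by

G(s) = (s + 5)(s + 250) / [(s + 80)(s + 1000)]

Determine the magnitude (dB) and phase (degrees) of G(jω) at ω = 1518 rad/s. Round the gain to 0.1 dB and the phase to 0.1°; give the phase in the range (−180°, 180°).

At s = jω = j1518:
zero (s+5): 5 + j1518 → |·| = √(5²+1518²) = √2304349 ≈ 1518, ∠ = arctan(1518/5) ≈ 89.81°
zero (s+250): 250 + j1518 → |·| = √(250²+1518²) = √2366824 ≈ 1538.4, ∠ = arctan(1518/250) ≈ 80.65°
pole (s+80): 80 + j1518 → |·| = √(80²+1518²) = √2310724 ≈ 1520.1, ∠ = arctan(1518/80) ≈ 86.98°
pole (s+1000): 1000 + j1518 → |·| = √(1000²+1518²) = √3304324 ≈ 1817.8, ∠ = arctan(1518/1000) ≈ 56.62°
|G| = 1 · 2.3353e+06 / 2.7632e+06 ≈ 0.84514
Gain = 20 log₁₀(0.84514) ≈ -1.46 dB
∠G = 170.46° − 143.60° = 26.86°

-1.5 dB, 26.9°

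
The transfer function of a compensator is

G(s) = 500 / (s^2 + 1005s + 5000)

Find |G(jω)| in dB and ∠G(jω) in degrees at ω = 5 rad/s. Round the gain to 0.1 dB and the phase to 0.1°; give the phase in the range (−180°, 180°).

-23.0 dB, -45.3°

Substitute s = j5:
Numerator: 500 = 500 + j0
Denominator: (j5)^2 + 1005(j5) + 5000 = 4975 + j5025
|N| = √(500² + 0²) ≈ 500, ∠N ≈ 0.00°
|D| = √(4975² + 5025²) ≈ 7071.2, ∠D ≈ 45.29°
|G| = 500 / 7071.2 ≈ 0.070709
Gain = 20 log₁₀(0.070709) ≈ -23.01 dB
∠G = 0.00° − 45.29° = -45.29°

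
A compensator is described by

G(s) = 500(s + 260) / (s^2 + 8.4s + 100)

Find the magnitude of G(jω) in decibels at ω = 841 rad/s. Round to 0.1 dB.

At s = jω = j841:
zero (s+260): 260 + j841 → |·| = √(260²+841²) = √774881 ≈ 880.27, ∠ = arctan(841/260) ≈ 72.82°
quadratic: (j841)² + 8.4·j841 + 100 = -707181 + j7064.4 → |·| ≈ 7.0722e+05, ∠ ≈ 179.43°
|G| = 500 · 880.27 / 7.0722e+05 ≈ 0.62235
Gain = 20 log₁₀(0.62235) ≈ -4.12 dB

-4.1 dB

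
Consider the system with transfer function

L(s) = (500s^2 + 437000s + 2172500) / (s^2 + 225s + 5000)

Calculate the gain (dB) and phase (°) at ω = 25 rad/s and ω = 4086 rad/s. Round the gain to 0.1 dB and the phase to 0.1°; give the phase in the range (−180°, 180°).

Substitute s = j25:
Numerator: 500(j25)^2 + 437000(j25) + 2172500 = 1860000 + j10925000
Denominator: (j25)^2 + 225(j25) + 5000 = 4375 + j5625
|N| = √(1860000² + 10925000²) ≈ 1.1082e+07, ∠N ≈ 80.34°
|D| = √(4375² + 5625²) ≈ 7126.1, ∠D ≈ 52.13°
|L| = 1.1082e+07 / 7126.1 ≈ 1555.1
Gain = 20 log₁₀(1555.1) ≈ 63.84 dB
∠L = 80.34° − 52.13° = 28.21°

Substitute s = j4086:
Numerator: 500(j4086)^2 + 437000(j4086) + 2172500 = -8345525500 + j1785582000
Denominator: (j4086)^2 + 225(j4086) + 5000 = -16690396 + j919350
|N| = √(8345525500² + 1785582000²) ≈ 8.5344e+09, ∠N ≈ 167.92°
|D| = √(16690396² + 919350²) ≈ 1.6716e+07, ∠D ≈ 176.85°
|L| = 8.5344e+09 / 1.6716e+07 ≈ 510.55
Gain = 20 log₁₀(510.55) ≈ 54.16 dB
∠L = 167.92° − 176.85° = -8.93°

ω = 25: 63.8 dB, 28.2°; ω = 4086: 54.2 dB, -8.9°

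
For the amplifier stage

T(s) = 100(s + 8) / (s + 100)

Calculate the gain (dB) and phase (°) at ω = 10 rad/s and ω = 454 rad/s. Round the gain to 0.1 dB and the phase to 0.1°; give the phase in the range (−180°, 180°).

ω = 10: 22.1 dB, 45.6°; ω = 454: 39.8 dB, 11.4°

At s = jω = j10:
zero (s+8): 8 + j10 → |·| = √(8²+10²) = √164 ≈ 12.806, ∠ = arctan(10/8) ≈ 51.34°
pole (s+100): 100 + j10 → |·| = √(100²+10²) = √10100 ≈ 100.5, ∠ = arctan(10/100) ≈ 5.71°
|T| = 100 · 12.806 / 100.5 ≈ 12.742
Gain = 20 log₁₀(12.742) ≈ 22.10 dB
∠T = 51.34° − 5.71° = 45.63°

At s = jω = j454:
zero (s+8): 8 + j454 → |·| = √(8²+454²) = √206180 ≈ 454.07, ∠ = arctan(454/8) ≈ 88.99°
pole (s+100): 100 + j454 → |·| = √(100²+454²) = √216116 ≈ 464.88, ∠ = arctan(454/100) ≈ 77.58°
|T| = 100 · 454.07 / 464.88 ≈ 97.675
Gain = 20 log₁₀(97.675) ≈ 39.80 dB
∠T = 88.99° − 77.58° = 11.41°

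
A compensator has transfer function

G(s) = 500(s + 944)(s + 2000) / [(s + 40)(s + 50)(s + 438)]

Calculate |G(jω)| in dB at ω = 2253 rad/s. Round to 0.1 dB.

-10.0 dB

At s = jω = j2253:
zero (s+944): 944 + j2253 → |·| = √(944²+2253²) = √5967145 ≈ 2442.8, ∠ = arctan(2253/944) ≈ 67.27°
zero (s+2000): 2000 + j2253 → |·| = √(2000²+2253²) = √9076009 ≈ 3012.6, ∠ = arctan(2253/2000) ≈ 48.40°
pole (s+40): 40 + j2253 → |·| = √(40²+2253²) = √5077609 ≈ 2253.4, ∠ = arctan(2253/40) ≈ 88.98°
pole (s+50): 50 + j2253 → |·| = √(50²+2253²) = √5078509 ≈ 2253.6, ∠ = arctan(2253/50) ≈ 88.73°
pole (s+438): 438 + j2253 → |·| = √(438²+2253²) = √5267853 ≈ 2295.2, ∠ = arctan(2253/438) ≈ 79.00°
|G| = 500 · 7.3592e+06 / 1.1656e+10 ≈ 0.31568
Gain = 20 log₁₀(0.31568) ≈ -10.02 dB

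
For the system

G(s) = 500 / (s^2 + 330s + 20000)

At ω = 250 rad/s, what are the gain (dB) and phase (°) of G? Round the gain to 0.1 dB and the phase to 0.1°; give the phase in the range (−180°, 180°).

Substitute s = j250:
Numerator: 500 = 500 + j0
Denominator: (j250)^2 + 330(j250) + 20000 = -42500 + j82500
|N| = √(500² + 0²) ≈ 500, ∠N ≈ 0.00°
|D| = √(42500² + 82500²) ≈ 92804, ∠D ≈ 117.26°
|G| = 500 / 92804 ≈ 0.0053877
Gain = 20 log₁₀(0.0053877) ≈ -45.37 dB
∠G = 0.00° − 117.26° = -117.26°

-45.4 dB, -117.3°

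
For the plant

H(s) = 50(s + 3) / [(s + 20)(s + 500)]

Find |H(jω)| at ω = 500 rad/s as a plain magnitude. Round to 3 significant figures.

At s = jω = j500:
zero (s+3): 3 + j500 → |·| = √(3²+500²) = √250009 ≈ 500.01, ∠ = arctan(500/3) ≈ 89.66°
pole (s+20): 20 + j500 → |·| = √(20²+500²) = √250400 ≈ 500.4, ∠ = arctan(500/20) ≈ 87.71°
pole (s+500): 500 + j500 → |·| = √(500²+500²) = √500000 ≈ 707.11, ∠ = arctan(500/500) ≈ 45.00°
|H| = 50 · 500.01 / 3.5384e+05 ≈ 0.070655

0.0707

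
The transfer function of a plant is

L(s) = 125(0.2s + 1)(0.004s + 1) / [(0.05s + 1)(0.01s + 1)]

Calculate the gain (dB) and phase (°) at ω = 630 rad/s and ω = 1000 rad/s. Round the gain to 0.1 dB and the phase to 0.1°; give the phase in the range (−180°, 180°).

ω = 630: 46.5 dB, -11.3°; ω = 1000: 46.2 dB, -7.5°

At ω = 630 rad/s:
zero (1 + j630·0.2) = 1 + j126 → |·| ≈ 126, ∠ ≈ 89.55°
zero (1 + j630·0.004) = 1 + j2.52 → |·| ≈ 2.7112, ∠ ≈ 68.36°
pole (1 + j630·0.05) = 1 + j31.5 → |·| ≈ 31.516, ∠ ≈ 88.18°
pole (1 + j630·0.01) = 1 + j6.3 → |·| ≈ 6.3789, ∠ ≈ 80.98°
|L| = 125 · 126 · 2.7112 / (31.516 · 6.3789) ≈ 212.41
Gain = 20 log₁₀(212.41) ≈ 46.54 dB
∠L = (89.55° + 68.36°) − (88.18° + 80.98°) = -11.25°

At ω = 1000 rad/s:
zero (1 + j1000·0.2) = 1 + j200 → |·| ≈ 200, ∠ ≈ 89.71°
zero (1 + j1000·0.004) = 1 + j4 → |·| ≈ 4.1231, ∠ ≈ 75.96°
pole (1 + j1000·0.05) = 1 + j50 → |·| ≈ 50.01, ∠ ≈ 88.85°
pole (1 + j1000·0.01) = 1 + j10 → |·| ≈ 10.05, ∠ ≈ 84.29°
|L| = 125 · 200 · 4.1231 / (50.01 · 10.05) ≈ 205.09
Gain = 20 log₁₀(205.09) ≈ 46.24 dB
∠L = (89.71° + 75.96°) − (88.85° + 84.29°) = -7.47°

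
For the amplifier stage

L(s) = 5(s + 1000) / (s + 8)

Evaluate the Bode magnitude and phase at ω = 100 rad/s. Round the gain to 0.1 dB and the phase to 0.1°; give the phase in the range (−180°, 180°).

34.0 dB, -79.7°

At s = jω = j100:
zero (s+1000): 1000 + j100 → |·| = √(1000²+100²) = √1010000 ≈ 1005, ∠ = arctan(100/1000) ≈ 5.71°
pole (s+8): 8 + j100 → |·| = √(8²+100²) = √10064 ≈ 100.32, ∠ = arctan(100/8) ≈ 85.43°
|L| = 5 · 1005 / 100.32 ≈ 50.09
Gain = 20 log₁₀(50.09) ≈ 34.00 dB
∠L = 5.71° − 85.43° = -79.72°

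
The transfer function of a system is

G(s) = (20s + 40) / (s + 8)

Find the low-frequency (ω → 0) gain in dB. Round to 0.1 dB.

14.0 dB

G(0) = 40 / 8 = 5
20 log₁₀(5) ≈ 13.98 dB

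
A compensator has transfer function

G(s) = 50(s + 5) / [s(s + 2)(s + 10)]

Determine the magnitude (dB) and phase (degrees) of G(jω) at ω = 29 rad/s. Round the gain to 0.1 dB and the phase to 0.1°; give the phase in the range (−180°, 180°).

-24.9 dB, -166.8°

At s = jω = j29:
zero (s+5): 5 + j29 → |·| = √(5²+29²) = √866 ≈ 29.428, ∠ = arctan(29/5) ≈ 80.22°
pole (s+2): 2 + j29 → |·| = √(2²+29²) = √845 ≈ 29.069, ∠ = arctan(29/2) ≈ 86.05°
pole (s+10): 10 + j29 → |·| = √(10²+29²) = √941 ≈ 30.676, ∠ = arctan(29/10) ≈ 70.97°
pole at origin: |s| = 29, ∠ = 90.00° (in denominator)
|G| = 50 · 29.428 / 25860 ≈ 0.056899
Gain = 20 log₁₀(0.056899) ≈ -24.90 dB
∠G = 80.22° − 247.02° = -166.80°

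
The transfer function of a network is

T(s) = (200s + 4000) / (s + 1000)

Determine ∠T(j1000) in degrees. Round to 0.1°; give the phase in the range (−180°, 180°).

Substitute s = j1000:
Numerator: 200(j1000) + 4000 = 4000 + j200000
Denominator: (j1000) + 1000 = 1000 + j1000
|N| = √(4000² + 200000²) ≈ 2.0004e+05, ∠N ≈ 88.85°
|D| = √(1000² + 1000²) ≈ 1414.2, ∠D ≈ 45.00°
∠T = 88.85° − 45.00° = 43.85°

43.9°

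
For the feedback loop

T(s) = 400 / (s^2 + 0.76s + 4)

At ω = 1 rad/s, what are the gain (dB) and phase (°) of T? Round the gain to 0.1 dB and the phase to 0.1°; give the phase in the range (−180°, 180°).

42.2 dB, -14.2°

At s = jω = j1:
quadratic: (j1)² + 0.76·j1 + 4 = 3 + j0.76 → |·| ≈ 3.0948, ∠ ≈ 14.22°
|T| = 400 / 3.0948 ≈ 129.25
Gain = 20 log₁₀(129.25) ≈ 42.23 dB
∠T = 0.00° − 14.22° = -14.22°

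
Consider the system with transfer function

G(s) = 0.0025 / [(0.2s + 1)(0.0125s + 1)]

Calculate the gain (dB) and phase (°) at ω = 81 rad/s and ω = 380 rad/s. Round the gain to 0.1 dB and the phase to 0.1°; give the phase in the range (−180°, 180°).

At ω = 81 rad/s:
pole (1 + j81·0.2) = 1 + j16.2 → |·| ≈ 16.231, ∠ ≈ 86.47°
pole (1 + j81·0.0125) = 1 + j1.0125 → |·| ≈ 1.4231, ∠ ≈ 45.36°
|G| = 0.0025 · 1 / (16.231 · 1.4231) ≈ 0.00010823
Gain = 20 log₁₀(0.00010823) ≈ -79.31 dB
∠G = (0°) − (86.47° + 45.36°) = -131.83°

At ω = 380 rad/s:
pole (1 + j380·0.2) = 1 + j76 → |·| ≈ 76.007, ∠ ≈ 89.25°
pole (1 + j380·0.0125) = 1 + j4.75 → |·| ≈ 4.8541, ∠ ≈ 78.11°
|G| = 0.0025 · 1 / (76.007 · 4.8541) ≈ 6.7761e-06
Gain = 20 log₁₀(6.7761e-06) ≈ -103.38 dB
∠G = (0°) − (89.25° + 78.11°) = -167.36°

ω = 81: -79.3 dB, -131.8°; ω = 380: -103.4 dB, -167.4°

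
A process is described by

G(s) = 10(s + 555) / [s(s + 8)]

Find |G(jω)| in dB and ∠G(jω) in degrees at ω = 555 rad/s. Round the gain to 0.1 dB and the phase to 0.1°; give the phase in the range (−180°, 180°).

At s = jω = j555:
zero (s+555): 555 + j555 → |·| = √(555²+555²) = √616050 ≈ 784.89, ∠ = arctan(555/555) ≈ 45.00°
pole (s+8): 8 + j555 → |·| = √(8²+555²) = √308089 ≈ 555.06, ∠ = arctan(555/8) ≈ 89.17°
pole at origin: |s| = 555, ∠ = 90.00° (in denominator)
|G| = 10 · 784.89 / 3.0806e+05 ≈ 0.025478
Gain = 20 log₁₀(0.025478) ≈ -31.88 dB
∠G = 45.00° − 179.17° = -134.17°

-31.9 dB, -134.2°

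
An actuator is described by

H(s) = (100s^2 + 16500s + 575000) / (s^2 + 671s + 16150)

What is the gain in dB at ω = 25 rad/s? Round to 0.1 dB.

29.2 dB

Substitute s = j25:
Numerator: 100(j25)^2 + 16500(j25) + 575000 = 512500 + j412500
Denominator: (j25)^2 + 671(j25) + 16150 = 15525 + j16775
|N| = √(512500² + 412500²) ≈ 6.5788e+05, ∠N ≈ 38.83°
|D| = √(15525² + 16775²) ≈ 22857, ∠D ≈ 47.22°
|H| = 6.5788e+05 / 22857 ≈ 28.782
Gain = 20 log₁₀(28.782) ≈ 29.18 dB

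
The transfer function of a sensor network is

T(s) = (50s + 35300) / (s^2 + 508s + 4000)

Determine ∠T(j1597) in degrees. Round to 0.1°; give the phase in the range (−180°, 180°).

-96.2°

Substitute s = j1597:
Numerator: 50(j1597) + 35300 = 35300 + j79850
Denominator: (j1597)^2 + 508(j1597) + 4000 = -2546409 + j811276
|N| = √(35300² + 79850²) ≈ 87305, ∠N ≈ 66.15°
|D| = √(2546409² + 811276²) ≈ 2.6725e+06, ∠D ≈ 162.33°
∠T = 66.15° − 162.33° = -96.18°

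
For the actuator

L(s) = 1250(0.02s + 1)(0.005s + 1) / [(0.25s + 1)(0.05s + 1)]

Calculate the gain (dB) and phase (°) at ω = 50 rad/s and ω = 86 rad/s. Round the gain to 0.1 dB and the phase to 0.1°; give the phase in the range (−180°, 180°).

At ω = 50 rad/s:
zero (1 + j50·0.02) = 1 + j1 → |·| ≈ 1.4142, ∠ ≈ 45.00°
zero (1 + j50·0.005) = 1 + j0.25 → |·| ≈ 1.0308, ∠ ≈ 14.04°
pole (1 + j50·0.25) = 1 + j12.5 → |·| ≈ 12.54, ∠ ≈ 85.43°
pole (1 + j50·0.05) = 1 + j2.5 → |·| ≈ 2.6926, ∠ ≈ 68.20°
|L| = 1250 · 1.4142 · 1.0308 / (12.54 · 2.6926) ≈ 53.967
Gain = 20 log₁₀(53.967) ≈ 34.64 dB
∠L = (45.00° + 14.04°) − (85.43° + 68.20°) = -94.59°

At ω = 86 rad/s:
zero (1 + j86·0.02) = 1 + j1.72 → |·| ≈ 1.9896, ∠ ≈ 59.83°
zero (1 + j86·0.005) = 1 + j0.43 → |·| ≈ 1.0885, ∠ ≈ 23.27°
pole (1 + j86·0.25) = 1 + j21.5 → |·| ≈ 21.523, ∠ ≈ 87.34°
pole (1 + j86·0.05) = 1 + j4.3 → |·| ≈ 4.4147, ∠ ≈ 76.91°
|L| = 1250 · 1.9896 · 1.0885 / (21.523 · 4.4147) ≈ 28.491
Gain = 20 log₁₀(28.491) ≈ 29.09 dB
∠L = (59.83° + 23.27°) − (87.34° + 76.91°) = -81.15°

ω = 50: 34.6 dB, -94.6°; ω = 86: 29.1 dB, -81.2°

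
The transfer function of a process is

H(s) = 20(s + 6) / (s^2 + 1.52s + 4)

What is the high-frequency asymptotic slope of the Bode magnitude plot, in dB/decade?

Each pole contributes −20 dB/decade at high frequency; each zero contributes +20 dB/decade.
Net: 1 zero(s) − 2 pole(s) → -20 dB/decade.

-20 dB/decade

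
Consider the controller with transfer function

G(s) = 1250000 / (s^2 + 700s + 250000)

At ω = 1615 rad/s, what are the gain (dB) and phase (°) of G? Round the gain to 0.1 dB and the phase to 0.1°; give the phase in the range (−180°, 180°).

-6.4 dB, -154.4°

At s = jω = j1615:
quadratic: (j1615)² + 700·j1615 + 250000 = -2358225 + j1130500 → |·| ≈ 2.6152e+06, ∠ ≈ 154.39°
|G| = 1250000 / 2.6152e+06 ≈ 0.47797
Gain = 20 log₁₀(0.47797) ≈ -6.41 dB
∠G = 0.00° − 154.39° = -154.39°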